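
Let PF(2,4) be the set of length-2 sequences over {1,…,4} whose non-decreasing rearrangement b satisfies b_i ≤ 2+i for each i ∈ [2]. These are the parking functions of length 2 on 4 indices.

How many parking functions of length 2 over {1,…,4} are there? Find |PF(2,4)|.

15

|PF(2,4)| = (4−2+1)·(4+1)^(2−1) = 3 · 5 = 15 (Konheim–Weiss)
One tuple (3,2) → sorted (2,3): b_i ≤ 2+i ∀i, a PF.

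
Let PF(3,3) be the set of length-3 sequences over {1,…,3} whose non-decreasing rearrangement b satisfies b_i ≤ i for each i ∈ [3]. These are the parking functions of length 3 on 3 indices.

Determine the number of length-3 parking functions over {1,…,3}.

16

Count = (3−3+1)·(3+1)^(3−1) = 1·16 = 16 (Pollak)
Example (1,2,2) → sorted (1,2,2): b_i ≤ i ∀i, a PF.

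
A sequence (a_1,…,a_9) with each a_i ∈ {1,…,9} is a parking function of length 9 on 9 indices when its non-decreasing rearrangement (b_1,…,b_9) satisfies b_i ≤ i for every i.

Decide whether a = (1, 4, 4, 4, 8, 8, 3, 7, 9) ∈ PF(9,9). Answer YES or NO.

Sorted: b = (1, 3, 4, 4, 4, 7, 8, 8, 9).
  b_1=1 ≤ 1
  b_2=3 > 2
  fails at i=2 ⇒ NO

NO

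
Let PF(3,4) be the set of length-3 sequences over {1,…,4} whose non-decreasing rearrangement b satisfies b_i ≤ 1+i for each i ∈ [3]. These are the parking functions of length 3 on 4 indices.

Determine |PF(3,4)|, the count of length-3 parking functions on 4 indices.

50

Count = (5−3)·5^(3−1) = 2·25 = 50
Check (3,4,1) → sorted (1,3,4): b_i ≤ 1+i ∀i, a PF.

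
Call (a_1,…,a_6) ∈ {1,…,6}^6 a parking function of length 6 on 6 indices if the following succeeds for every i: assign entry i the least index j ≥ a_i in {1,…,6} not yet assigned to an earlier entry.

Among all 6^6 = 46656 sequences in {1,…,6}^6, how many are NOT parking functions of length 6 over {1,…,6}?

|PF(6,6)| = 1·7^5 = 1×16807 = 16807 (Pollak)
Check (3,3,3,2,6,2) → sorted (2,2,3,3,3,6): b_1=2>1, not a PF.
Total 46656; non-PF = 46656−16807 = 29849

29849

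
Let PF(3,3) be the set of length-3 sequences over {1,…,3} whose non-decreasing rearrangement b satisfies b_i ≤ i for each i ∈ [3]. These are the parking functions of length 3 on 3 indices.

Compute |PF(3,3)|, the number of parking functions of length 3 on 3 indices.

|PF| = 1·4^2 = 1 · 16 = 16
Example (1,2,3) → sorted (1,2,3): b_i ≤ i ∀i, a PF.

16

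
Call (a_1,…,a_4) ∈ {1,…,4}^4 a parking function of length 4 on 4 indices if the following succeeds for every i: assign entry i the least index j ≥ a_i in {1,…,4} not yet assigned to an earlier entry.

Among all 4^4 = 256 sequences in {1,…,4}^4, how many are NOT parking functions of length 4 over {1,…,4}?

Count = 1·5^3 = 1·125 = 125
One tuple (4,4,4,3) → sorted (3,4,4,4): b_1=3>1, not a PF.
Total 256; non-PF = 256−125 = 131

131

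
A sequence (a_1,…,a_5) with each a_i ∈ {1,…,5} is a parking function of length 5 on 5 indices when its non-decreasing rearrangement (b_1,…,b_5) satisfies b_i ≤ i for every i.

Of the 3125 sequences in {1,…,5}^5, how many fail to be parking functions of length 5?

#PF = (5−5+1)·(5+1)^(5−1) = 1×1296 = 1296
Example (5,5,5,3,5) → sorted (3,5,5,5,5): b_1=3>1, not a PF.
So 3125 − 1296 = 1829 fail.

1829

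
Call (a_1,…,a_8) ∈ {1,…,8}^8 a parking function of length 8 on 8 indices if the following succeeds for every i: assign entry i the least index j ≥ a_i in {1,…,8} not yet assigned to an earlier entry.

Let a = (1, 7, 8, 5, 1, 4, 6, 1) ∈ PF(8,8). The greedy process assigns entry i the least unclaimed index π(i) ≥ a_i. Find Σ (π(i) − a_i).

Σπ = 36 ({1..8} each once); Σa = 1+7+8+5+1+4+6+1 = 33; disp = 36−33 = 3.

3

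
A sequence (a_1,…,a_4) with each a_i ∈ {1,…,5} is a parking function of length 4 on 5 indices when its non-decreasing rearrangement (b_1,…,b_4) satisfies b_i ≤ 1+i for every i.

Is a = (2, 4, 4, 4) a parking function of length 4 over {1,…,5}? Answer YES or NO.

NO

Sorted: b = (2, 4, 4, 4).
  b_1=2 ≤ 2
  b_2=4 > 3
  fails at i=2 ⇒ NO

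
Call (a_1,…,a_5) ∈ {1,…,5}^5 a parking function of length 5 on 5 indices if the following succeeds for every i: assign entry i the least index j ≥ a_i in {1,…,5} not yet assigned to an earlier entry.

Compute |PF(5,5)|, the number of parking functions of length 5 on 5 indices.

#PF = 1·6^4 = 1·1296 = 1296
Check (1,5,1,1,1) → sorted (1,1,1,1,5): b_i ≤ i ∀i, a PF.

1296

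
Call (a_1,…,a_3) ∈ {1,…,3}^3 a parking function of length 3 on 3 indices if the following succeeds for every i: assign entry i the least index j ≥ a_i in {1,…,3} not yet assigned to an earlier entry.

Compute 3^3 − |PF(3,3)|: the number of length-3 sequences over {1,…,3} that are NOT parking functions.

11

#PF = (4−3)·4^(3−1) = 1·16 = 16 (Konheim–Weiss)
Check (2,3,3) → sorted (2,3,3): b_1=2>1, not a PF.
Total 27; non-PF = 27−16 = 11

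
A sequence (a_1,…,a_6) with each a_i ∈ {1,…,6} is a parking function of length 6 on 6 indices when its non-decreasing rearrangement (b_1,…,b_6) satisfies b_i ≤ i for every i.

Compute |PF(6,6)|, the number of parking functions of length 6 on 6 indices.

16807

#PF = 1·7^5 = 1 · 16807 = 16807 (Pollak)
E.g. (3,1,3,1,5,6) → sorted (1,1,3,3,5,6): b_i ≤ i ∀i, a PF.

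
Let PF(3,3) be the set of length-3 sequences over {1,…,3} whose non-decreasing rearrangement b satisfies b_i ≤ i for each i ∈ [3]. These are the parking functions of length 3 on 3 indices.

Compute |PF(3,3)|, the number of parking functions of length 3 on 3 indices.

16

Count = (3+1−3)·(3+1)^{3−1} = 1 · 16 = 16 (Konheim–Weiss)
Example (2,1,1) → sorted (1,1,2): b_i ≤ i ∀i, a PF.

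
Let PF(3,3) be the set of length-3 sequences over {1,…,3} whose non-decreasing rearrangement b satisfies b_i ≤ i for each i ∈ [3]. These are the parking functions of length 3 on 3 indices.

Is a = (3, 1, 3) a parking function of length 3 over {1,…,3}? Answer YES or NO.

Order a: b = (1, 3, 3).
  b_1=1 ≤ 1
  b_2=3 > 2
  fails at i=2 ⇒ NO

NO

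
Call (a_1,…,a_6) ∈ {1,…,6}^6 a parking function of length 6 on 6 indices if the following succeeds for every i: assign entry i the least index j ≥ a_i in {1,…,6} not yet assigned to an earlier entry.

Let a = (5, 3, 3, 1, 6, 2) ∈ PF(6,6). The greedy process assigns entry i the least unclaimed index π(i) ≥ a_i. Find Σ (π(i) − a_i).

1

Σπ(i) = 1+…+6 = 21; Σa = 5+3+3+1+6+2 = 20; disp = 21−20 = 1.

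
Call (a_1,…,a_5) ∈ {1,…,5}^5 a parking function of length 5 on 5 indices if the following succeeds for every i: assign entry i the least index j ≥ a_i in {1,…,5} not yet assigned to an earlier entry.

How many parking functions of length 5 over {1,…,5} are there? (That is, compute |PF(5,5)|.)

|PF| = (5−5+1)·(5+1)^(5−1) = 1 · 1296 = 1296 [KW]
Check (3,2,2,1,2) → sorted (1,2,2,2,3): b_i ≤ i ∀i, a PF.

1296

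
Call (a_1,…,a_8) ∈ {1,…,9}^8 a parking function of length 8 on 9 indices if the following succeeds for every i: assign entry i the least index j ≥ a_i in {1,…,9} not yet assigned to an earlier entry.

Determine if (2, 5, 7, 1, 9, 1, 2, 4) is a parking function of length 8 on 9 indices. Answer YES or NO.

YES

Sorted: b = (1, 1, 2, 2, 4, 5, 7, 9).
  b_1=1 ≤ 2
  b_2=1 ≤ 3
  b_3=2 ≤ 4
  b_4=2 ≤ 5
  b_5=4 ≤ 6
  b_6=5 ≤ 7
  b_7=7 ≤ 8
  b_8=9 ≤ 9
All bounds hold ⇒ YES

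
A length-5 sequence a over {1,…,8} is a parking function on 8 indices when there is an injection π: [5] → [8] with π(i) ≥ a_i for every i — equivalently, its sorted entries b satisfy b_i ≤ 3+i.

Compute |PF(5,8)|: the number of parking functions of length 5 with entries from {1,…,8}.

26244

Count = (9−5)·9^(5−1) = 4 · 6561 = 26244 (Pollak)
One tuple (4,8,4,3,3) → sorted (3,3,4,4,8): b_i ≤ 3+i ∀i, a PF.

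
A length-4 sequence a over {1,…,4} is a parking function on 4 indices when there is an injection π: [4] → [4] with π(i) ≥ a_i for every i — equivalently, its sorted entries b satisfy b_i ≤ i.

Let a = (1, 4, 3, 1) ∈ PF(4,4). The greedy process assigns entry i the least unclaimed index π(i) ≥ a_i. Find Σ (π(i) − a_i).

1

Σπ(i) = 1+…+4 = 10; Σa = 1+4+3+1 = 9; disp = 10−9 = 1.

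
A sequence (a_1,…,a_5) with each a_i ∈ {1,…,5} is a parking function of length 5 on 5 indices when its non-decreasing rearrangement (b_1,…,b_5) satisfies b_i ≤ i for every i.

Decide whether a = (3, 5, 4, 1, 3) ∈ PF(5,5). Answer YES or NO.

NO

Order a: b = (1, 3, 3, 4, 5).
  b_1=1 ≤ 1
  b_2=3 > 2
  fails at i=2 ⇒ NO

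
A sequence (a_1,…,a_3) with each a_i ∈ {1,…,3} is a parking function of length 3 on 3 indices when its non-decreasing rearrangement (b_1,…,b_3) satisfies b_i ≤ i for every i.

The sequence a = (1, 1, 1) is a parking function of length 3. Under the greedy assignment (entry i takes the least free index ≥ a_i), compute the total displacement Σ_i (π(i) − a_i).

3

Σπ(i) = 1+…+3 = 6; Σa = 1+1+1 = 3; disp = 6−3 = 3.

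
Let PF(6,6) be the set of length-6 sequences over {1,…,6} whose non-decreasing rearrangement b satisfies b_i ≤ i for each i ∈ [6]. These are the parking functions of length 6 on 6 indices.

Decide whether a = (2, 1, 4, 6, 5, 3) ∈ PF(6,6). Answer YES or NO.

Rearranged: b = (1, 2, 3, 4, 5, 6).
  b_1=1 ≤ 1
  b_2=2 ≤ 2
  b_3=3 ≤ 3
  b_4=4 ≤ 4
  b_5=5 ≤ 5
  b_6=6 ≤ 6
All bounds hold ⇒ YES

YES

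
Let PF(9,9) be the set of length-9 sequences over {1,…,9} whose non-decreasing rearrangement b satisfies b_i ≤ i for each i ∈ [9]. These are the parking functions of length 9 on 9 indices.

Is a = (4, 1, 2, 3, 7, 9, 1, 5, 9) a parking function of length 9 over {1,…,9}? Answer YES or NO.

NO

Sorted: b = (1, 1, 2, 3, 4, 5, 7, 9, 9).
  b_1=1 ≤ 1
  b_2=1 ≤ 2
  b_3=2 ≤ 3
  b_4=3 ≤ 4
  b_5=4 ≤ 5
  b_6=5 ≤ 6
  b_7=7 ≤ 7
  b_8=9 > 8
  fails at i=8 ⇒ NO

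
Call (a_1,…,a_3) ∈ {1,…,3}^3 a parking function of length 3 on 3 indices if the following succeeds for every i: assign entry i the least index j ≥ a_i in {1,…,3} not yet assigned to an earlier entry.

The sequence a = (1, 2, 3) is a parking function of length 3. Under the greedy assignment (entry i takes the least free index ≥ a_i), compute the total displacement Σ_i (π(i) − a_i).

Σπ(i) = 1+…+3 = 6; Σa = 1+2+3 = 6; disp = 6−6 = 0.

0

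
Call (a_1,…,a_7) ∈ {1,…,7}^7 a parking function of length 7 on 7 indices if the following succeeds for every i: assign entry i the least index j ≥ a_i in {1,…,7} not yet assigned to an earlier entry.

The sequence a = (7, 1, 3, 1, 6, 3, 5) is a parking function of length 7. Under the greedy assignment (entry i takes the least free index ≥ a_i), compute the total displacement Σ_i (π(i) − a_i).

Σπ = 7·8/2 = 28 (π permutes [7]); Σa = 7+1+3+1+6+3+5 = 26; disp = 28−26 = 2.

2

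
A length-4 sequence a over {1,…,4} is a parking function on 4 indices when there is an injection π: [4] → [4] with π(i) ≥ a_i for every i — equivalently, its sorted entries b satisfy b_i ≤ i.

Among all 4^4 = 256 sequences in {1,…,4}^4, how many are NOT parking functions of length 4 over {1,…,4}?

131

|PF| = (4−4+1)·(4+1)^(4−1) = 1·125 = 125 (Konheim–Weiss)
One tuple (3,2,3,2) → sorted (2,2,3,3): b_1=2>1, not a PF.
Total 256; non-PF = 256−125 = 131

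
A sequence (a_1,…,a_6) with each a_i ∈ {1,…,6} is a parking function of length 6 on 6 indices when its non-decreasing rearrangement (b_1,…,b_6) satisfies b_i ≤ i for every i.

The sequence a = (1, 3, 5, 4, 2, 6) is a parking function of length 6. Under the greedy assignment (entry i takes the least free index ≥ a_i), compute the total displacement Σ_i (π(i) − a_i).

0

Σπ = 21 ({1..6} each once); Σa = 1+3+5+4+2+6 = 21; disp = 21−21 = 0.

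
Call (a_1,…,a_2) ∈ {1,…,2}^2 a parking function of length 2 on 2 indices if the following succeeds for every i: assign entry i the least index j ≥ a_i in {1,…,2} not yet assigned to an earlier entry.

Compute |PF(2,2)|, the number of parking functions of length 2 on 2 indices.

3

Count = (3−2)·3^(2−1) = 1·3 = 3 (Pollak)
One tuple (1,1) → sorted (1,1): b_i ≤ i ∀i, a PF.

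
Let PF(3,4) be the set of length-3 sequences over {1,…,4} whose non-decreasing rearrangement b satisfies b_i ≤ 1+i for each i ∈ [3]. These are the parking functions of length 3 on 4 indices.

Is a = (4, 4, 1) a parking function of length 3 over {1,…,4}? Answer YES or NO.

Sorted: b = (1, 4, 4).
  b_1=1 ≤ 2
  b_2=4 > 3
  fails at i=2 ⇒ NO

NO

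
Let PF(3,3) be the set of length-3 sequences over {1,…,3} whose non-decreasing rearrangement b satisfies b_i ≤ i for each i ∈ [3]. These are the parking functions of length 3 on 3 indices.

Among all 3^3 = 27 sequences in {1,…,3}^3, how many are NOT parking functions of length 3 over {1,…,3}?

11

|PF| = 1·4^2 = 1 · 16 = 16 (Konheim–Weiss)
Example (3,3,1) → sorted (1,3,3): b_2=3>2, not a PF.
3^3 − 16 = 27 − 16 = 11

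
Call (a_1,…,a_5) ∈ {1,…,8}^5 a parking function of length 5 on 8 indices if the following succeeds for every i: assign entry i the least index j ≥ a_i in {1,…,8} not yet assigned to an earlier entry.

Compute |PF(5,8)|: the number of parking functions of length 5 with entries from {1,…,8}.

26244

#PF = (8+1−5)·(8+1)^{5−1} = 4×6561 = 26244 (Pollak)
Example (4,6,8,2,1) → sorted (1,2,4,6,8): b_i ≤ 3+i ∀i, a PF.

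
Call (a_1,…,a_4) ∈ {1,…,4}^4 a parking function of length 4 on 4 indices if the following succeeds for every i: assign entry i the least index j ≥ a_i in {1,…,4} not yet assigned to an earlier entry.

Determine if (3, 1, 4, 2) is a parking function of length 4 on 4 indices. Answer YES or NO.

YES

Rearranged: b = (1, 2, 3, 4).
  b_1=1 ≤ 1
  b_2=2 ≤ 2
  b_3=3 ≤ 3
  b_4=4 ≤ 4
All bounds hold ⇒ YES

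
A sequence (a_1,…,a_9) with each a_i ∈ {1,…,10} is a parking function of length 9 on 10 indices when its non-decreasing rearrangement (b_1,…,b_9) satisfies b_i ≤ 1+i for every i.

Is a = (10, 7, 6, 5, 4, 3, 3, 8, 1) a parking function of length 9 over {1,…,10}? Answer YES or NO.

YES

Sorted: b = (1, 3, 3, 4, 5, 6, 7, 8, 10).
  b_1=1 ≤ 2
  b_2=3 ≤ 3
  b_3=3 ≤ 4
  b_4=4 ≤ 5
  b_5=5 ≤ 6
  b_6=6 ≤ 7
  b_7=7 ≤ 8
  b_8=8 ≤ 9
  b_9=10 ≤ 10
All bounds hold ⇒ YES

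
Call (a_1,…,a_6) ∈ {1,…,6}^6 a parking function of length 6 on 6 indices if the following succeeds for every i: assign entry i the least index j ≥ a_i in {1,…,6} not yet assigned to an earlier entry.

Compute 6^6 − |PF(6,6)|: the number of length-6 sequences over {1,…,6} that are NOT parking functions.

29849

Count = (6−6+1)·(6+1)^(6−1) = 1·16807 = 16807 [KW]
Check (2,6,4,6,4,5) → sorted (2,4,4,5,6,6): b_1=2>1, not a PF.
6^6 − 16807 = 46656 − 16807 = 29849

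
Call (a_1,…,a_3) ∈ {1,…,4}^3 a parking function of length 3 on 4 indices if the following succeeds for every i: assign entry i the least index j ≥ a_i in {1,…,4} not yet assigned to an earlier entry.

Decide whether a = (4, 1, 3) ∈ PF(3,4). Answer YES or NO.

YES

Rearranged: b = (1, 3, 4).
  b_1=1 ≤ 2
  b_2=3 ≤ 3
  b_3=4 ≤ 4
All bounds hold ⇒ YES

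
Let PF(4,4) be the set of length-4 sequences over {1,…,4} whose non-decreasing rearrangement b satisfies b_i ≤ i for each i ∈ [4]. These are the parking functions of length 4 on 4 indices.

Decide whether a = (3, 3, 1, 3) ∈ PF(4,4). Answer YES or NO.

NO

Rearranged: b = (1, 3, 3, 3).
  b_1=1 ≤ 1
  b_2=3 > 2
  fails at i=2 ⇒ NO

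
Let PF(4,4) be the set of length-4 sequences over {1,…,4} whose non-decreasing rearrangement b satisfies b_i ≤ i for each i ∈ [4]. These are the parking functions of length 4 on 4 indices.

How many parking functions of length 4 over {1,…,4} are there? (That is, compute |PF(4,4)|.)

125

#PF = (4−4+1)·(4+1)^(4−1) = 1 · 125 = 125 [KW]
Check (4,2,3,1) → sorted (1,2,3,4): b_i ≤ i ∀i, a PF.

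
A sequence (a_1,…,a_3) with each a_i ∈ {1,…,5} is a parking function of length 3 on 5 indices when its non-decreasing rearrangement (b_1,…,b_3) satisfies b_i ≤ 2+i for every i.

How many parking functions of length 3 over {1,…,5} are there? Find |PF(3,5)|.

108

Count = 3·6^2 = 3×36 = 108
E.g. (2,4,2) → sorted (2,2,4): b_i ≤ 2+i ∀i, a PF.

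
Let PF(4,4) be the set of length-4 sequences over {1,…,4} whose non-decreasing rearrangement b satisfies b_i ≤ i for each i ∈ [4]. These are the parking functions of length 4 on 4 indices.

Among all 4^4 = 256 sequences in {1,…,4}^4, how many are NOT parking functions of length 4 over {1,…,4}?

|PF(4,4)| = 1·5^3 = 1 · 125 = 125 (Konheim–Weiss)
Check (3,2,4,3) → sorted (2,3,3,4): b_1=2>1, not a PF.
So 256 − 125 = 131 fail.

131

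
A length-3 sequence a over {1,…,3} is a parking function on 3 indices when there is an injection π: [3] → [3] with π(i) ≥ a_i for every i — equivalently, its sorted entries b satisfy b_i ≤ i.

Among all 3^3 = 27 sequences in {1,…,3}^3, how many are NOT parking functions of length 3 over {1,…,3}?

Count = (3+1−3)·(3+1)^{3−1} = 1 · 16 = 16
Check (2,3,2) → sorted (2,2,3): b_1=2>1, not a PF.
3^3 − 16 = 27 − 16 = 11

11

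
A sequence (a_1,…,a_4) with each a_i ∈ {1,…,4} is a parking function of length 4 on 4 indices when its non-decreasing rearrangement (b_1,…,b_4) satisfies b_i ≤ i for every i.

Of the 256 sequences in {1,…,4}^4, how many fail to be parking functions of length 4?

131

Count = (4+1−4)·(4+1)^{4−1} = 1 · 125 = 125 [KW]
One tuple (4,4,3,4) → sorted (3,4,4,4): b_1=3>1, not a PF.
So 256 − 125 = 131 fail.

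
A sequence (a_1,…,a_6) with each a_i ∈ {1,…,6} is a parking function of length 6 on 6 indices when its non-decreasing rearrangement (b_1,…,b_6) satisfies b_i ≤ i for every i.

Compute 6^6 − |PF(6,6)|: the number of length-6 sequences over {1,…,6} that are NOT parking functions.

29849

|PF(6,6)| = 1·7^5 = 1×16807 = 16807 (Konheim–Weiss)
Check (3,6,4,3,6,4) → sorted (3,3,4,4,6,6): b_1=3>1, not a PF.
6^6 − 16807 = 46656 − 16807 = 29849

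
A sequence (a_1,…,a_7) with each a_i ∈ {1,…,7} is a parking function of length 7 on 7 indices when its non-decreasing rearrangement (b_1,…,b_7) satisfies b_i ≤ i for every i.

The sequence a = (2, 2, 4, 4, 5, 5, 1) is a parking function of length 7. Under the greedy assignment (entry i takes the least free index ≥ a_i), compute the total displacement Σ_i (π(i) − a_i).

Σπ = 28 ({1..7} each once); Σa = 2+2+4+4+5+5+1 = 23; disp = 28−23 = 5.

5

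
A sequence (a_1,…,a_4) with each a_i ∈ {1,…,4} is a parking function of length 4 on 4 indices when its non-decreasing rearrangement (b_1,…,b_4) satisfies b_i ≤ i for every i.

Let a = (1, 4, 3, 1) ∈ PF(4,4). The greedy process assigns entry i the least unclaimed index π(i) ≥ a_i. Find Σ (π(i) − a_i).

Σπ = 4·5/2 = 10 (π permutes [4]); Σa = 1+4+3+1 = 9; disp = 10−9 = 1.

1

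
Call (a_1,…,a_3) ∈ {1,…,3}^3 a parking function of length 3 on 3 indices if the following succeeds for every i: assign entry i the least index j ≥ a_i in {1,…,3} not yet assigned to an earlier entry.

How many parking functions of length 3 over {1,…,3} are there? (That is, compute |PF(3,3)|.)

|PF| = (4−3)·4^(3−1) = 1·16 = 16 (Pollak)
Example (1,1,1) → sorted (1,1,1): b_i ≤ i ∀i, a PF.

16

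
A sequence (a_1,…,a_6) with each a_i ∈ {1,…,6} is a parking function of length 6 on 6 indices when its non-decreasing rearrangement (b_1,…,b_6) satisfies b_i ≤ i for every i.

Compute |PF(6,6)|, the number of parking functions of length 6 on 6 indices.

Count = (6−6+1)·(6+1)^(6−1) = 1×16807 = 16807 (Konheim–Weiss)
E.g. (1,4,2,2,2,1) → sorted (1,1,2,2,2,4): b_i ≤ i ∀i, a PF.

16807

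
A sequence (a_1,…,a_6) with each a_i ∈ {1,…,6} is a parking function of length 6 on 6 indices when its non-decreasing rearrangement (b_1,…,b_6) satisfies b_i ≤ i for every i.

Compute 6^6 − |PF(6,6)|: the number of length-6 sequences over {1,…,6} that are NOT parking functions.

29849

Count = (6−6+1)·(6+1)^(6−1) = 1 · 16807 = 16807 (Konheim–Weiss)
One tuple (6,6,6,4,5,5) → sorted (4,5,5,6,6,6): b_1=4>1, not a PF.
Total 46656; non-PF = 46656−16807 = 29849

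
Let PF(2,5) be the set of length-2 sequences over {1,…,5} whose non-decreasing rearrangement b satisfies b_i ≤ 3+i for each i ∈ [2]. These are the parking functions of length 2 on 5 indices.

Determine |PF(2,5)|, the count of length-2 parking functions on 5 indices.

24

Count = (6−2)·6^(2−1) = 4×6 = 24 [KW]
Example (3,1) → sorted (1,3): b_i ≤ 3+i ∀i, a PF.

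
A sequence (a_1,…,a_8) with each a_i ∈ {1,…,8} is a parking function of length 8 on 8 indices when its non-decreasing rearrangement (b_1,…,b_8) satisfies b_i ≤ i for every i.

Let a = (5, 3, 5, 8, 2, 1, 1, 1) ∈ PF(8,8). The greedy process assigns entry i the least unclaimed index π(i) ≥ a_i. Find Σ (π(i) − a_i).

10

Σπ = 36 ({1..8} each once); Σa = 5+3+5+8+2+1+1+1 = 26; disp = 36−26 = 10.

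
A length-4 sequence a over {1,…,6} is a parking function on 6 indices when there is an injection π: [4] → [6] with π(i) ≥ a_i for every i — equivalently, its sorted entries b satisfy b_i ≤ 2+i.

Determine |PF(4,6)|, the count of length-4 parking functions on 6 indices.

|PF(4,6)| = (7−4)·7^(4−1) = 3 · 343 = 1029 (Pollak)
E.g. (2,2,2,5) → sorted (2,2,2,5): b_i ≤ 2+i ∀i, a PF.

1029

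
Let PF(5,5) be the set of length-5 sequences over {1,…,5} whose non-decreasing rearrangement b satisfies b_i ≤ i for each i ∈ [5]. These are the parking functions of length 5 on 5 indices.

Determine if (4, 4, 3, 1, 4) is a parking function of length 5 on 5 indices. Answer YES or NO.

Rearranged: b = (1, 3, 4, 4, 4).
  b_1=1 ≤ 1
  b_2=3 > 2
  fails at i=2 ⇒ NO

NO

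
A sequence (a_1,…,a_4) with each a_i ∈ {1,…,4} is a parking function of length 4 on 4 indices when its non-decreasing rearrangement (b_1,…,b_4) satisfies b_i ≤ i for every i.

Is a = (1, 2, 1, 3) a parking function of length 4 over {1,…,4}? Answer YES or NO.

YES

Order a: b = (1, 1, 2, 3).
  b_1=1 ≤ 1
  b_2=1 ≤ 2
  b_3=2 ≤ 3
  b_4=3 ≤ 4
All bounds hold ⇒ YES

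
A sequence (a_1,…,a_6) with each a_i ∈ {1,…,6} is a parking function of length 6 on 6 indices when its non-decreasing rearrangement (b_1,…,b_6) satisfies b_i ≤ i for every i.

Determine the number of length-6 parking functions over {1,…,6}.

16807

|PF| = (6−6+1)·(6+1)^(6−1) = 1 · 16807 = 16807
Check (3,2,1,1,3,4) → sorted (1,1,2,3,3,4): b_i ≤ i ∀i, a PF.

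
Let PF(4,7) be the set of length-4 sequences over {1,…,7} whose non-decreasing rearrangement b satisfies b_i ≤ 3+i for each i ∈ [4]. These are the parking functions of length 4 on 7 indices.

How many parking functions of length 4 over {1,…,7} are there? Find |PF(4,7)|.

Count = 4·8^3 = 4×512 = 2048 [KW]
E.g. (7,6,5,3) → sorted (3,5,6,7): b_i ≤ 3+i ∀i, a PF.

2048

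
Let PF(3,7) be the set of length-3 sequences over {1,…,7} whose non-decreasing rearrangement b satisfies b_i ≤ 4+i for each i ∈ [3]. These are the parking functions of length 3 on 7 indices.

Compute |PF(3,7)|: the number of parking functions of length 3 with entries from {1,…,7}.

320

|PF(3,7)| = (7−3+1)·(7+1)^(3−1) = 5 · 64 = 320
Example (3,2,4) → sorted (2,3,4): b_i ≤ 4+i ∀i, a PF.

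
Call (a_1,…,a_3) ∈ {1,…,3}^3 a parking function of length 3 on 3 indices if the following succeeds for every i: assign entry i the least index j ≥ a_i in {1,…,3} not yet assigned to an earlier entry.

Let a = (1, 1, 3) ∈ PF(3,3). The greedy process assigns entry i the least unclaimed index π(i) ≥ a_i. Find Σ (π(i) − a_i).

1

Σπ(i) = 1+…+3 = 6; Σa = 1+1+3 = 5; disp = 6−5 = 1.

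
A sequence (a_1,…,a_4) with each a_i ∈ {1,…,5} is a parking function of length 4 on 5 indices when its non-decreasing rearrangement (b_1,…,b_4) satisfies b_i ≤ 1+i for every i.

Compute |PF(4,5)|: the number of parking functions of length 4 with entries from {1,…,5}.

Count = (6−4)·6^(4−1) = 2 · 216 = 432
E.g. (2,1,1,5) → sorted (1,1,2,5): b_i ≤ 1+i ∀i, a PF.

432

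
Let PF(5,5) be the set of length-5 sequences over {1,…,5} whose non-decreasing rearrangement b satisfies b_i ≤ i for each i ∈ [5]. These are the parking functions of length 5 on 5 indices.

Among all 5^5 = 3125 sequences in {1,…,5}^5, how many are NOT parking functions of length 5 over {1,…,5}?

|PF(5,5)| = 1·6^4 = 1×1296 = 1296 (Pollak)
Example (5,3,5,5,5) → sorted (3,5,5,5,5): b_1=3>1, not a PF.
Total 3125; non-PF = 3125−1296 = 1829

1829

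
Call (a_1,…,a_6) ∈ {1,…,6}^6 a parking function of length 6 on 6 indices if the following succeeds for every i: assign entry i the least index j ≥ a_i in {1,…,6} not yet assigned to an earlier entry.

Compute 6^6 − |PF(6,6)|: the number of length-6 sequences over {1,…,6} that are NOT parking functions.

29849

|PF(6,6)| = (6−6+1)·(6+1)^(6−1) = 1·16807 = 16807 (Konheim–Weiss)
E.g. (4,3,6,3,6,2) → sorted (2,3,3,4,6,6): b_1=2>1, not a PF.
6^6 − 16807 = 46656 − 16807 = 29849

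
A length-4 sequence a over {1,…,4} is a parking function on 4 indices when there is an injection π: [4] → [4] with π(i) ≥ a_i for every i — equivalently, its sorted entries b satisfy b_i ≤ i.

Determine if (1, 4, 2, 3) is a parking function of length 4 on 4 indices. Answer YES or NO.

YES

Order a: b = (1, 2, 3, 4).
  b_1=1 ≤ 1
  b_2=2 ≤ 2
  b_3=3 ≤ 3
  b_4=4 ≤ 4
All bounds hold ⇒ YES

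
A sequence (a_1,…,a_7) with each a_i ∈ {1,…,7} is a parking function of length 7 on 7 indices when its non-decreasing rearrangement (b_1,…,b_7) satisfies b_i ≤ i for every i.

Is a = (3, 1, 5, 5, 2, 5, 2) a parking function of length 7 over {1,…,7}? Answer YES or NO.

YES

Rearranged: b = (1, 2, 2, 3, 5, 5, 5).
  b_1=1 ≤ 1
  b_2=2 ≤ 2
  b_3=2 ≤ 3
  b_4=3 ≤ 4
  b_5=5 ≤ 5
  b_6=5 ≤ 6
  b_7=5 ≤ 7
All bounds hold ⇒ YES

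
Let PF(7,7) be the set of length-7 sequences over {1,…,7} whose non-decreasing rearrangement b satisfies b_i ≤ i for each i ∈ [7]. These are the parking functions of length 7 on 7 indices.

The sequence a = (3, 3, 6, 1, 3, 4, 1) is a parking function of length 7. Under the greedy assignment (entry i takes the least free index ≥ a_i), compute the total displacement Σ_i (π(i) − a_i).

Σπ = 7·8/2 = 28 (π permutes [7]); Σa = 3+3+6+1+3+4+1 = 21; disp = 28−21 = 7.

7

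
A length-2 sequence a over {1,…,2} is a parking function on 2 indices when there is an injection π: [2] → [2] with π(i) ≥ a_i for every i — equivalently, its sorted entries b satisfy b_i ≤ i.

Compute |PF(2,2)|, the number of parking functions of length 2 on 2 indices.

3

Count = (2−2+1)·(2+1)^(2−1) = 1 · 3 = 3
One tuple (2,1) → sorted (1,2): b_i ≤ i ∀i, a PF.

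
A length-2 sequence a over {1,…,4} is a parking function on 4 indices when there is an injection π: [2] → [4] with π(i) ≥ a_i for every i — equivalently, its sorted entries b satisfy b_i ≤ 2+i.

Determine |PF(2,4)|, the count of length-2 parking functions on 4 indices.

#PF = 3·5^1 = 3 · 5 = 15
E.g. (4,3) → sorted (3,4): b_i ≤ 2+i ∀i, a PF.

15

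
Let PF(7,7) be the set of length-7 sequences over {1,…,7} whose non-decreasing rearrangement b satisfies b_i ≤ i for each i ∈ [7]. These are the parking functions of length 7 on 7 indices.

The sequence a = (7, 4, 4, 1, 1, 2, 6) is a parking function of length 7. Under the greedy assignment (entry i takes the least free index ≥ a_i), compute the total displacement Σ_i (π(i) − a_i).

Σπ = 28 ({1..7} each once); Σa = 7+4+4+1+1+2+6 = 25; disp = 28−25 = 3.

3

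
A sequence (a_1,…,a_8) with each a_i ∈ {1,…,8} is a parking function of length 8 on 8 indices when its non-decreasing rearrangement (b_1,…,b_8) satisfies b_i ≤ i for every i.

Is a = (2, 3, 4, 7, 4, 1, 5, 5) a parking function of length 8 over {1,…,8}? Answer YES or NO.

YES

Order a: b = (1, 2, 3, 4, 4, 5, 5, 7).
  b_1=1 ≤ 1
  b_2=2 ≤ 2
  b_3=3 ≤ 3
  b_4=4 ≤ 4
  b_5=4 ≤ 5
  b_6=5 ≤ 6
  b_7=5 ≤ 7
  b_8=7 ≤ 8
All bounds hold ⇒ YES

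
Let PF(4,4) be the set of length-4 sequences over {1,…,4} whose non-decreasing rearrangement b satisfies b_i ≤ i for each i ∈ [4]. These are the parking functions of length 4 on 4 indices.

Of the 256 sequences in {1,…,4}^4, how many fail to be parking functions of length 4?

131

|PF| = (5−4)·5^(4−1) = 1 · 125 = 125 [KW]
Check (1,4,4,3) → sorted (1,3,4,4): b_2=3>2, not a PF.
4^4 − 125 = 256 − 125 = 131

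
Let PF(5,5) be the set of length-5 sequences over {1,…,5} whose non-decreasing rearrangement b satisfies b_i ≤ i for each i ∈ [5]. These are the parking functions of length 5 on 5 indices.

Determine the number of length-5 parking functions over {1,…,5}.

1296

#PF = (5+1−5)·(5+1)^{5−1} = 1×1296 = 1296 (Pollak)
E.g. (1,1,2,1,2) → sorted (1,1,1,2,2): b_i ≤ i ∀i, a PF.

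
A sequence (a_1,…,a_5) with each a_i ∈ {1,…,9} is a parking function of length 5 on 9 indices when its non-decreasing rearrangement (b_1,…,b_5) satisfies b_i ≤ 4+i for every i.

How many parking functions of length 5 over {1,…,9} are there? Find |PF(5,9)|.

50000

Count = (9−5+1)·(9+1)^(5−1) = 5·10000 = 50000 (Konheim–Weiss)
Check (4,7,9,1,4) → sorted (1,4,4,7,9): b_i ≤ 4+i ∀i, a PF.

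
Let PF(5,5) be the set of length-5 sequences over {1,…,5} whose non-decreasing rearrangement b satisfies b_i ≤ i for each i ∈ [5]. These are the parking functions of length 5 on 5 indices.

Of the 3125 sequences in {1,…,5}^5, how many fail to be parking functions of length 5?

1829

|PF(5,5)| = 1·6^4 = 1×1296 = 1296
One tuple (1,5,5,5,2) → sorted (1,2,5,5,5): b_3=5>3, not a PF.
5^5 − 1296 = 3125 − 1296 = 1829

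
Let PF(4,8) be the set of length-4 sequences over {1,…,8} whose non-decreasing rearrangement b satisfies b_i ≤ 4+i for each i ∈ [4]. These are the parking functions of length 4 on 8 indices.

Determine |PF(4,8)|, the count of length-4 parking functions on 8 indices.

Count = (8+1−4)·(8+1)^{4−1} = 5×729 = 3645
Check (5,3,1,1) → sorted (1,1,3,5): b_i ≤ 4+i ∀i, a PF.

3645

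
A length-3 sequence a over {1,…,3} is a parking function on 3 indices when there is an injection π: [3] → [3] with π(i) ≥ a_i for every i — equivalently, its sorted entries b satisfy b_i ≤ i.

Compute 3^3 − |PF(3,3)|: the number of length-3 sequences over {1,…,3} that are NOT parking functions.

11

|PF| = 1·4^2 = 1 · 16 = 16
One tuple (3,3,2) → sorted (2,3,3): b_1=2>1, not a PF.
3^3 − 16 = 27 − 16 = 11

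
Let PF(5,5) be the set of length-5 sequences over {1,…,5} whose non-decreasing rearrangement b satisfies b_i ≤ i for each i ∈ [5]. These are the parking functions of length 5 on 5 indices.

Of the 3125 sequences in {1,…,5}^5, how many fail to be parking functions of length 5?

1829

Count = (5−5+1)·(5+1)^(5−1) = 1 · 1296 = 1296
One tuple (2,4,3,4,2) → sorted (2,2,3,4,4): b_1=2>1, not a PF.
Total 3125; non-PF = 3125−1296 = 1829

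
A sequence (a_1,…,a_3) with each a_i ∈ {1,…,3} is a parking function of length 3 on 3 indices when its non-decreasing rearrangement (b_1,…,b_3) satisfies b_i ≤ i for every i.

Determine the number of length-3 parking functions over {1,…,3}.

|PF| = (4−3)·4^(3−1) = 1·16 = 16 (Konheim–Weiss)
Check (1,2,3) → sorted (1,2,3): b_i ≤ i ∀i, a PF.

16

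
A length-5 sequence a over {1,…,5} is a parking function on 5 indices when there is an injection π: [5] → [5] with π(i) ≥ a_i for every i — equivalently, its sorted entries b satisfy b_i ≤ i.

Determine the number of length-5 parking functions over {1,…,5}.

Count = (5−5+1)·(5+1)^(5−1) = 1×1296 = 1296
Check (3,4,2,2,1) → sorted (1,2,2,3,4): b_i ≤ i ∀i, a PF.

1296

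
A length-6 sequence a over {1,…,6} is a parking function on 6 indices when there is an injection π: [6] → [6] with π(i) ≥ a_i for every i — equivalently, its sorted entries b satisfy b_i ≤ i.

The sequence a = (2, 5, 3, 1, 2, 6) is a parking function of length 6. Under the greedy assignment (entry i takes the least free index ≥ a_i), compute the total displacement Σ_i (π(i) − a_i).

2

Σπ = 6·7/2 = 21 (π permutes [6]); Σa = 2+5+3+1+2+6 = 19; disp = 21−19 = 2.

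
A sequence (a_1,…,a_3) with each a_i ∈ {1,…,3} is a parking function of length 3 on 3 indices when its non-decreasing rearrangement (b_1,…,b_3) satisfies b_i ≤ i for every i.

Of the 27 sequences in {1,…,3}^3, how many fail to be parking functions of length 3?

|PF(3,3)| = (3+1−3)·(3+1)^{3−1} = 1 · 16 = 16
Example (3,2,3) → sorted (2,3,3): b_1=2>1, not a PF.
3^3 − 16 = 27 − 16 = 11

11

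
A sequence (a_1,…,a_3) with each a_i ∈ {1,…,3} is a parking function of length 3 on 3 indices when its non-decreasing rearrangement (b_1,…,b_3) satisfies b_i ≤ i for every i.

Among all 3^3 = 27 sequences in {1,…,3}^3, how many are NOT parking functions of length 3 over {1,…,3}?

|PF| = (4−3)·4^(3−1) = 1×16 = 16 [KW]
Check (2,2,3) → sorted (2,2,3): b_1=2>1, not a PF.
So 27 − 16 = 11 fail.

11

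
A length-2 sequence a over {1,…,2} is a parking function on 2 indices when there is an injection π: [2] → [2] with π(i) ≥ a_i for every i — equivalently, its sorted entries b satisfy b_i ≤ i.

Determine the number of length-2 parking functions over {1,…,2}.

Count = (2+1−2)·(2+1)^{2−1} = 1 · 3 = 3
Check (2,1) → sorted (1,2): b_i ≤ i ∀i, a PF.

3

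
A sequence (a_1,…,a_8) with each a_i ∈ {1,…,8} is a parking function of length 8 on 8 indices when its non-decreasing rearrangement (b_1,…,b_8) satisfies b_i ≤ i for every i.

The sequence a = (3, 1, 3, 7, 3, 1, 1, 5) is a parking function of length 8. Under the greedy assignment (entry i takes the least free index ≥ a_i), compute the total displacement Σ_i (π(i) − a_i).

12

Σπ(i) = 1+…+8 = 36; Σa = 3+1+3+7+3+1+1+5 = 24; disp = 36−24 = 12.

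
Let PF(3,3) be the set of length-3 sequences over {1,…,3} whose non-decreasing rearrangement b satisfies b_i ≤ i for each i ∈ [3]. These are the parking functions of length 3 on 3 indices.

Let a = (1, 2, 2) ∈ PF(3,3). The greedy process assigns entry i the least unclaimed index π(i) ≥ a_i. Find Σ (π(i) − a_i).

1

Σπ(i) = 1+…+3 = 6; Σa = 1+2+2 = 5; disp = 6−5 = 1.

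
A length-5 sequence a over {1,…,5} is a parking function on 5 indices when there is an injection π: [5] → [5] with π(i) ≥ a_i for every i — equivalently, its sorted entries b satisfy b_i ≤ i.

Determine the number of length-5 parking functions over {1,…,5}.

|PF| = 1·6^4 = 1·1296 = 1296
One tuple (3,2,1,3,4) → sorted (1,2,3,3,4): b_i ≤ i ∀i, a PF.

1296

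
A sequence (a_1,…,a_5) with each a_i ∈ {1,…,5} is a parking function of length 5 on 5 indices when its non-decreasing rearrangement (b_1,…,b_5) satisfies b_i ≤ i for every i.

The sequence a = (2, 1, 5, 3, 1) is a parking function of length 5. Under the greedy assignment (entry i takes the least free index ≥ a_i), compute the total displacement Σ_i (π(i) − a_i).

Σπ = 5·6/2 = 15 (π permutes [5]); Σa = 2+1+5+3+1 = 12; disp = 15−12 = 3.

3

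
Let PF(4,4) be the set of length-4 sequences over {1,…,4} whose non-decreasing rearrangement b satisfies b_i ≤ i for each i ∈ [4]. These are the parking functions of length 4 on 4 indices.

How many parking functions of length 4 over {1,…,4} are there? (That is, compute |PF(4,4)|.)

Count = (5−4)·5^(4−1) = 1·125 = 125 (Konheim–Weiss)
Check (3,2,2,1) → sorted (1,2,2,3): b_i ≤ i ∀i, a PF.

125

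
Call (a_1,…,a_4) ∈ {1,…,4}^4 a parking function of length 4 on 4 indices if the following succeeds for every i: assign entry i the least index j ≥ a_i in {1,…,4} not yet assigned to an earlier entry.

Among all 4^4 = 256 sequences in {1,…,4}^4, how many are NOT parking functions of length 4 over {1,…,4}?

Count = (5−4)·5^(4−1) = 1×125 = 125 [KW]
One tuple (1,4,4,3) → sorted (1,3,4,4): b_2=3>2, not a PF.
So 256 − 125 = 131 fail.

131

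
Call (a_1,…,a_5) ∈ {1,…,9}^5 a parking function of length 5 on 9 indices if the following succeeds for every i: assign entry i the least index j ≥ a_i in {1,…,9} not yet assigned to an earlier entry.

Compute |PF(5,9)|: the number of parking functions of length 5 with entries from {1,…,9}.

50000

Count = 5·10^4 = 5×10000 = 50000 (Konheim–Weiss)
Example (3,3,5,3,9) → sorted (3,3,3,5,9): b_i ≤ 4+i ∀i, a PF.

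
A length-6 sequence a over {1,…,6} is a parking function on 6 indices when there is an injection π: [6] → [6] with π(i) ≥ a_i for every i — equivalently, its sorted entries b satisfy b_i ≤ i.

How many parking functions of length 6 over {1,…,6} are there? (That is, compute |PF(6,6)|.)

Count = 1·7^5 = 1·16807 = 16807 (Pollak)
Example (3,2,2,1,1,2) → sorted (1,1,2,2,2,3): b_i ≤ i ∀i, a PF.

16807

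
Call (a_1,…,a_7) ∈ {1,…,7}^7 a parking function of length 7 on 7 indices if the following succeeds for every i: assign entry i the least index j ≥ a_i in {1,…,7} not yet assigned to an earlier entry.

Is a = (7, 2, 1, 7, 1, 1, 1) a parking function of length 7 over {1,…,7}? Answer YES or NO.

NO

Order a: b = (1, 1, 1, 1, 2, 7, 7).
  b_1=1 ≤ 1
  b_2=1 ≤ 2
  b_3=1 ≤ 3
  b_4=1 ≤ 4
  b_5=2 ≤ 5
  b_6=7 > 6
  fails at i=6 ⇒ NO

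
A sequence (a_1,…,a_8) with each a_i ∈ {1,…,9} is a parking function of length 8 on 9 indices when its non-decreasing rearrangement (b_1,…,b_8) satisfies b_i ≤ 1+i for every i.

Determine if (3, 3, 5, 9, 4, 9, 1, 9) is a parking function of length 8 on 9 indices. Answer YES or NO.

Order a: b = (1, 3, 3, 4, 5, 9, 9, 9).
  b_1=1 ≤ 2
  b_2=3 ≤ 3
  b_3=3 ≤ 4
  b_4=4 ≤ 5
  b_5=5 ≤ 6
  b_6=9 > 7
  fails at i=6 ⇒ NO

NO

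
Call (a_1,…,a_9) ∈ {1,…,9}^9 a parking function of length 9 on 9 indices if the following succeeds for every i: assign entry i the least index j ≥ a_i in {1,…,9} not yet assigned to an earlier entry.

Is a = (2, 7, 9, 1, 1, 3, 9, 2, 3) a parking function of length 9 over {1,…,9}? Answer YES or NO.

NO

Order a: b = (1, 1, 2, 2, 3, 3, 7, 9, 9).
  b_1=1 ≤ 1
  b_2=1 ≤ 2
  b_3=2 ≤ 3
  b_4=2 ≤ 4
  b_5=3 ≤ 5
  b_6=3 ≤ 6
  b_7=7 ≤ 7
  b_8=9 > 8
  fails at i=8 ⇒ NO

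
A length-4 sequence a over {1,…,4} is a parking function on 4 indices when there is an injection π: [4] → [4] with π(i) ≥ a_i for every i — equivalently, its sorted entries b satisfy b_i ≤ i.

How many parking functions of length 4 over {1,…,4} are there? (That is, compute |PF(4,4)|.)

#PF = 1·5^3 = 1·125 = 125 [KW]
Example (2,3,3,1) → sorted (1,2,3,3): b_i ≤ i ∀i, a PF.

125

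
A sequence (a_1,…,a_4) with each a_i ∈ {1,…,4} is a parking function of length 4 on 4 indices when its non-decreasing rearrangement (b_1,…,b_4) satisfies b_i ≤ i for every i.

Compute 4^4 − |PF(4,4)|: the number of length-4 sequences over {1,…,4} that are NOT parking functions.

Count = (5−4)·5^(4−1) = 1×125 = 125
E.g. (4,4,4,3) → sorted (3,4,4,4): b_1=3>1, not a PF.
So 256 − 125 = 131 fail.

131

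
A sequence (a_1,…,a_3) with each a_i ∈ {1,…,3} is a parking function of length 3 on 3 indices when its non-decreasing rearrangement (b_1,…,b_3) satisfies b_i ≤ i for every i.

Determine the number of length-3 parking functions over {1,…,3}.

Count = (3−3+1)·(3+1)^(3−1) = 1×16 = 16 (Konheim–Weiss)
Check (1,2,2) → sorted (1,2,2): b_i ≤ i ∀i, a PF.

16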